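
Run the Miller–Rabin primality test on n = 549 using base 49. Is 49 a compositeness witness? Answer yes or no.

n − 1 = 548 = 2^2 · 137, so s = 2 and d = 137.
x_0 = 49^137 mod 549 = 466.
x_0 is neither 1 nor 548, so continue squaring.
x_1 = 466^2 mod 549 = 301.
Reached i = s−1 = 1 without hitting −1: 49 is a Miller–Rabin witness and 549 is composite.

yes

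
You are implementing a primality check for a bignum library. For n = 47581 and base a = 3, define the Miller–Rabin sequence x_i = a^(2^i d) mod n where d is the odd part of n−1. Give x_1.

1

n − 1 = 47580 = 2^2 · 11895, so s = 2 and d = 11895.
x_0 = 3^11895 mod 47581 = 47580.
x_1 = 47580^2 mod 47581 = 1.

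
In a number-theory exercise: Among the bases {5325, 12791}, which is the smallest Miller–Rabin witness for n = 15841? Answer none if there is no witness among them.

none

n − 1 = 15840 = 2^5 · 495, so s = 5 and d = 495.
Base 5325: x_0 = 5325^495 mod 15841 = 15840. x_0 = 15840 ≡ −1, so 5325 is not a witness.
Base 12791: x_0 = 12791^495 mod 15841 = 1. x_0 = 1, so 12791 is not a witness.
No listed base is a witness for 15841.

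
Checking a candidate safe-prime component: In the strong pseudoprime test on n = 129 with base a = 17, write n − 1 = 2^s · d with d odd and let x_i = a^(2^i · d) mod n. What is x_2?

n − 1 = 128 = 2^7 · 1, so s = 7 and d = 1.
x_0 = 17^1 mod 129 = 17.
x_1 = 17^2 mod 129 = 31.
x_2 = 31^2 mod 129 = 58.

58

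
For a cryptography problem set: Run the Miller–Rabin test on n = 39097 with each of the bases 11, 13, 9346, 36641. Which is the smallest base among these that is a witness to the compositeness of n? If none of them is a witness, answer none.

none

n − 1 = 39096 = 2^3 · 4887, so s = 3 and d = 4887.
Base 11: x_0 = 11^4887 mod 39097 = 39096. x_0 = 39096 ≡ −1, so 11 is not a witness.
Base 13: x_0 = 13^4887 mod 39097 = 25942. x_0 is neither 1 nor 39096, so continue squaring. x_1 = 25942^2 mod 39097 = 10703. x_2 = 10703^2 mod 39097 = 39096. x_2 ≡ −1, so 13 is not a witness.
Base 9346: x_0 = 9346^4887 mod 39097 = 29429. x_0 is neither 1 nor 39096, so continue squaring. x_1 = 29429^2 mod 39097 = 28394. x_2 = 28394^2 mod 39097 = 39096. x_2 ≡ −1, so 9346 is not a witness.
Base 36641: x_0 = 36641^4887 mod 39097 = 29429. x_0 is neither 1 nor 39096, so continue squaring. x_1 = 29429^2 mod 39097 = 28394. x_2 = 28394^2 mod 39097 = 39096. x_2 ≡ −1, so 36641 is not a witness.
No listed base is a witness for 39097.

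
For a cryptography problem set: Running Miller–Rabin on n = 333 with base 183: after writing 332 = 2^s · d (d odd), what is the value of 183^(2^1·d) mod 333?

n − 1 = 332 = 2^2 · 83, so s = 2 and d = 83.
Repeated squaring mod 333: 183^1 ≡ 183, 183^2 ≡ 189, 183^4 ≡ 90, 183^8 ≡ 108, 183^16 ≡ 9, 183^32 ≡ 81, 183^64 ≡ 234.
83 = 64 + 16 + 2 + 1, so 183^83 ≡ 234·9·189·183 ≡ 135 (mod 333).
x_0 = 135.
x_1 = 135^2 mod 333 = 243.

243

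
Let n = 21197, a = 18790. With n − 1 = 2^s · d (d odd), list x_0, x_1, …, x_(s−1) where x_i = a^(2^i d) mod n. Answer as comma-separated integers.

n − 1 = 21196 = 2^2 · 5299, so s = 2 and d = 5299.
x_0 = 18790^5299 mod 21197 = 11292.
x_1 = 11292^2 mod 21197 = 9309.

11292, 9309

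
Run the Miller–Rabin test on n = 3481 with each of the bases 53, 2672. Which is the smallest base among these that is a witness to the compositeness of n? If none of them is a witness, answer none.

none

n − 1 = 3480 = 2^3 · 435, so s = 3 and d = 435.
Base 53: x_0 = 53^435 mod 3481 = 1. x_0 = 1, so 53 is not a witness.
Base 2672: x_0 = 2672^435 mod 3481 = 1. x_0 = 1, so 2672 is not a witness.
No listed base is a witness for 3481.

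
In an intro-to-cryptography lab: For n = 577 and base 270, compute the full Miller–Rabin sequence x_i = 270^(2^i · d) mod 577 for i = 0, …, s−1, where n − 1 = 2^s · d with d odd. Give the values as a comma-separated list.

n − 1 = 576 = 2^6 · 9, so s = 6 and d = 9.
x_0 = 270^9 mod 577 = 97.
x_1 = 97^2 mod 577 = 177.
x_2 = 177^2 mod 577 = 171.
x_3 = 171^2 mod 577 = 391.
x_4 = 391^2 mod 577 = 553.
x_5 = 553^2 mod 577 = 576.

97, 177, 171, 391, 553, 576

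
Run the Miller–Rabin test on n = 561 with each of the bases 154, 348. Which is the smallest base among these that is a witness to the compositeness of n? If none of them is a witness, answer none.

154

n − 1 = 560 = 2^4 · 35, so s = 4 and d = 35.
Base 154: x_0 = 154^35 mod 561 = 154. x_0 is neither 1 nor 560, so continue squaring. x_1 = 154^2 mod 561 = 154. x_2 = 154^2 mod 561 = 154. x_3 = 154^2 mod 561 = 154. Reached i = s−1 = 3 without hitting −1: 154 is a Miller–Rabin witness and 561 is composite.
Base 348: x_0 = 348^35 mod 561 = 87. x_0 is neither 1 nor 560, so continue squaring. x_1 = 87^2 mod 561 = 276. x_2 = 276^2 mod 561 = 441. x_3 = 441^2 mod 561 = 375. Reached i = s−1 = 3 without hitting −1: 348 is a Miller–Rabin witness and 561 is composite.
The smallest witness among the given bases is 154.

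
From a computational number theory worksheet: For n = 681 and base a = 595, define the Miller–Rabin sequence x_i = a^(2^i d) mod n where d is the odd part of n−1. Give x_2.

n − 1 = 680 = 2^3 · 85, so s = 3 and d = 85.
x_0 = 595^85 mod 681 = 643.
x_1 = 643^2 mod 681 = 82.
x_2 = 82^2 mod 681 = 595.

595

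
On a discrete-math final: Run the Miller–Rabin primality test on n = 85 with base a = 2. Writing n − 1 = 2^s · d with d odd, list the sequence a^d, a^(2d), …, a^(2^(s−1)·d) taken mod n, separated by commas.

n − 1 = 84 = 2^2 · 21, so s = 2 and d = 21.
x_0 = 2^21 mod 85 = 32.
x_1 = 32^2 mod 85 = 4.

32, 4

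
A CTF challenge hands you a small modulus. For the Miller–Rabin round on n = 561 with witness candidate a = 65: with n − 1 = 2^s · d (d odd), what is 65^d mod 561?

n − 1 = 560 = 2^4 · 35, so s = 4 and d = 35.
65^35 mod 561 = 296.

296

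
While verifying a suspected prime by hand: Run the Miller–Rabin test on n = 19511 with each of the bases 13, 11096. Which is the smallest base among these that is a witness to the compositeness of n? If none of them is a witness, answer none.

n − 1 = 19510 = 2^1 · 9755, so s = 1 and d = 9755.
Base 13: x_0 = 13^9755 mod 19511 = 14309. x_0 ∉ {1, 19510} and s = 1, so 13 is a Miller–Rabin witness and 19511 is composite.
Base 11096: x_0 = 11096^9755 mod 19511 = 6642. x_0 ∉ {1, 19510} and s = 1, so 11096 is a Miller–Rabin witness and 19511 is composite.
The smallest witness among the given bases is 13.

13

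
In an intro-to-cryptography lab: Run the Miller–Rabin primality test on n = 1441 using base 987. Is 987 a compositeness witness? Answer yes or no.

no

n − 1 = 1440 = 2^5 · 45, so s = 5 and d = 45.
Repeated squaring mod 1441: 987^1 ≡ 987, 987^2 ≡ 53, 987^4 ≡ 1368, 987^8 ≡ 1006, 987^16 ≡ 454, 987^32 ≡ 53.
45 = 32 + 8 + 4 + 1, so 987^45 ≡ 53·1006·1368·987 ≡ 1440 (mod 1441).
x_0 = 987^45 mod 1441 = 1440.
x_0 = 1440 ≡ −1, so 987 is not a witness.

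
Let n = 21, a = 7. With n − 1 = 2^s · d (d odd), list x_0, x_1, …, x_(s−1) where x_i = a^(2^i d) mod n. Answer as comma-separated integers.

7, 7

n − 1 = 20 = 2^2 · 5, so s = 2 and d = 5.
x_0 = 7^5 mod 21 = 7.
x_1 = 7^2 mod 21 = 7.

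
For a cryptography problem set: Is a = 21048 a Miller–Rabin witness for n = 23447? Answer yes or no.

no

n − 1 = 23446 = 2^1 · 11723, so s = 1 and d = 11723.
x_0 = 21048^11723 mod 23447 = 23446.
x_0 = 23446 ≡ −1, so 21048 is not a witness.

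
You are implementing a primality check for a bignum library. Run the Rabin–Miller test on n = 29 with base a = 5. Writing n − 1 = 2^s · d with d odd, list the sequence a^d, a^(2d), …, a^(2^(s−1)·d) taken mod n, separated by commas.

28, 1

n − 1 = 28 = 2^2 · 7, so s = 2 and d = 7.
x_0 = 5^7 mod 29 = 28.
x_1 = 28^2 mod 29 = 1.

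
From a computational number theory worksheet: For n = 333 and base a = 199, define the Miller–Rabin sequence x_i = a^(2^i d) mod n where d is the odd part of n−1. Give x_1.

64

n − 1 = 332 = 2^2 · 83, so s = 2 and d = 83.
x_0 = 199^83 mod 333 = 82.
x_1 = 82^2 mod 333 = 64.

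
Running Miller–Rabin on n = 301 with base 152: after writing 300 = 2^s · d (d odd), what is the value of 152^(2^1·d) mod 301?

n − 1 = 300 = 2^2 · 75, so s = 2 and d = 75.
Repeated squaring mod 301: 152^1 ≡ 152, 152^2 ≡ 228, 152^4 ≡ 212, 152^8 ≡ 95, 152^16 ≡ 296, 152^32 ≡ 25, 152^64 ≡ 23.
75 = 64 + 8 + 2 + 1, so 152^75 ≡ 23·95·228·152 ≡ 188 (mod 301).
x_0 = 188.
x_1 = 188^2 mod 301 = 127.

127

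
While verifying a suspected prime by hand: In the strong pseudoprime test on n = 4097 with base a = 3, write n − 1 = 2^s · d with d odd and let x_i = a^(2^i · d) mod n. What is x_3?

2464

n − 1 = 4096 = 2^12 · 1, so s = 12 and d = 1.
x_0 = 3^1 mod 4097 = 3.
x_1 = 3^2 mod 4097 = 9.
x_2 = 9^2 mod 4097 = 81.
x_3 = 81^2 mod 4097 = 2464.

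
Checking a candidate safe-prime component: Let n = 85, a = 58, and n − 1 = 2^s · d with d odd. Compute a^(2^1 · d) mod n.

n − 1 = 84 = 2^2 · 21, so s = 2 and d = 21.
x_0 = 58^21 mod 85 = 28.
x_1 = 28^2 mod 85 = 19.

19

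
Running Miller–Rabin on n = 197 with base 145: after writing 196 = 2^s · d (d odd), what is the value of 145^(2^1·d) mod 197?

196

n − 1 = 196 = 2^2 · 49, so s = 2 and d = 49.
x_0 = 145^49 mod 197 = 183.
x_1 = 183^2 mod 197 = 196.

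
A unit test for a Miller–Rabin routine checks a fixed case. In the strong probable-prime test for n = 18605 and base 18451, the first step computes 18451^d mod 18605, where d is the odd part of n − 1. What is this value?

n − 1 = 18604 = 2^2 · 4651, so s = 2 and d = 4651.
By repeated squaring, 18451^4651 ≡ 9426 (mod 18605).

9426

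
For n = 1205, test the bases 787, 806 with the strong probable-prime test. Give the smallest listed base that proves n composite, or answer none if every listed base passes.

806

n − 1 = 1204 = 2^2 · 301, so s = 2 and d = 301.
Base 787: x_0 = 787^301 mod 1205 = 787. x_0 is neither 1 nor 1204, so continue squaring. x_1 = 787^2 mod 1205 = 1204. x_1 ≡ −1, so 787 is not a witness.
Base 806: x_0 = 806^301 mod 1205 = 806. x_0 is neither 1 nor 1204, so continue squaring. x_1 = 806^2 mod 1205 = 141. Reached i = s−1 = 1 without hitting −1: 806 is a Miller–Rabin witness and 1205 is composite.
The smallest witness among the given bases is 806.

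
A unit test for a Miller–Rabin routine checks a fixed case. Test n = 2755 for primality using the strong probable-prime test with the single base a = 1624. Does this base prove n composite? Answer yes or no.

yes

n − 1 = 2754 = 2^1 · 1377, so s = 1 and d = 1377.
By repeated squaring, 1624^1377 ≡ 609 (mod 2755).
x_0 = 1624^1377 mod 2755 = 609.
x_0 ∉ {1, 2754} and s = 1, so 1624 is a Miller–Rabin witness and 2755 is composite.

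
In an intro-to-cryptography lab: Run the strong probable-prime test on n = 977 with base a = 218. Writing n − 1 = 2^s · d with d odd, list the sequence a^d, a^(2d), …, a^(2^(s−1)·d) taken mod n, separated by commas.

252, 976, 1, 1

n − 1 = 976 = 2^4 · 61, so s = 4 and d = 61.
x_0 = 218^61 mod 977 = 252.
x_1 = 252^2 mod 977 = 976.
x_2 = 976^2 mod 977 = 1.
x_3 = 1^2 mod 977 = 1.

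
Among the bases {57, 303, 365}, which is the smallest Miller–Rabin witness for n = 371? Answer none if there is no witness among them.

57

n − 1 = 370 = 2^1 · 185, so s = 1 and d = 185.
Base 57: x_0 = 57^185 mod 371 = 64. x_0 ∉ {1, 370} and s = 1, so 57 is a Miller–Rabin witness and 371 is composite.
Base 303: x_0 = 303^185 mod 371 = 123. x_0 ∉ {1, 370} and s = 1, so 303 is a Miller–Rabin witness and 371 is composite.
Base 365: x_0 = 365^185 mod 371 = 155. x_0 ∉ {1, 370} and s = 1, so 365 is a Miller–Rabin witness and 371 is composite.
The smallest witness among the given bases is 57.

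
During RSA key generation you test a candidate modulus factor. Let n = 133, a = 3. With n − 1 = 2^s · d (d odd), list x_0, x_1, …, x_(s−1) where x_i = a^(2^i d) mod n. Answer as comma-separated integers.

69, 106

n − 1 = 132 = 2^2 · 33, so s = 2 and d = 33.
x_0 = 3^33 mod 133 = 69.
x_1 = 69^2 mod 133 = 106.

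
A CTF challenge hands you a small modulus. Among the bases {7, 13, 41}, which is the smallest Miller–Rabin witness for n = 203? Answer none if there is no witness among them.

n − 1 = 202 = 2^1 · 101, so s = 1 and d = 101.
Base 7: x_0 = 7^101 mod 203 = 140. x_0 ∉ {1, 202} and s = 1, so 7 is a Miller–Rabin witness and 203 is composite.
Base 13: x_0 = 13^101 mod 203 = 167. x_0 ∉ {1, 202} and s = 1, so 13 is a Miller–Rabin witness and 203 is composite.
Base 41: x_0 = 41^101 mod 203 = 41. x_0 ∉ {1, 202} and s = 1, so 41 is a Miller–Rabin witness and 203 is composite.
The smallest witness among the given bases is 7.

7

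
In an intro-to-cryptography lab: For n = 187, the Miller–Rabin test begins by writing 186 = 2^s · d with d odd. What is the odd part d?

93

Halving: 186 → 93; 93 is odd.
So 186 = 2^1 · 93.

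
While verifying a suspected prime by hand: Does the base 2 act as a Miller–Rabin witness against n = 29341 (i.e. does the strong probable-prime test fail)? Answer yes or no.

no

n − 1 = 29340 = 2^2 · 7335, so s = 2 and d = 7335.
By repeated squaring, 2^7335 ≡ 26424 (mod 29341).
x_0 = 2^7335 mod 29341 = 26424.
x_0 is neither 1 nor 29340, so continue squaring.
x_1 = 26424^2 mod 29341 = 29340.
x_1 ≡ −1, so 2 is not a witness.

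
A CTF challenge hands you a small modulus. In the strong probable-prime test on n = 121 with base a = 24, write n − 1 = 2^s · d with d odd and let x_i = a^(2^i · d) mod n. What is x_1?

12

n − 1 = 120 = 2^3 · 15, so s = 3 and d = 15.
x_0 = 24^15 mod 121 = 54.
x_1 = 54^2 mod 121 = 12.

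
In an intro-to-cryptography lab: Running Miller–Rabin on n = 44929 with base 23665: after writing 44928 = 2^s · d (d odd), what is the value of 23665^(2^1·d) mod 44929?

n − 1 = 44928 = 2^7 · 351, so s = 7 and d = 351.
x_0 = 23665^351 mod 44929 = 41452.
x_1 = 41452^2 mod 44929 = 3628.

3628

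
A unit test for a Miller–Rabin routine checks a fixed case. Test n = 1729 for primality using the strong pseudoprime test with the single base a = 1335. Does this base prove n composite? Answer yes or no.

yes

n − 1 = 1728 = 2^6 · 27, so s = 6 and d = 27.
x_0 = 1335^27 mod 1729 = 1483.
x_0 is neither 1 nor 1728, so continue squaring.
x_1 = 1483^2 mod 1729 = 1.
x_1 = 1 but x_0 ≠ ±1, a nontrivial square root of 1 — 1335 is a witness and 1729 is composite.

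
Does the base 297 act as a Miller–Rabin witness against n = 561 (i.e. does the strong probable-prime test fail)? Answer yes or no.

n − 1 = 560 = 2^4 · 35, so s = 4 and d = 35.
x_0 = 297^35 mod 561 = 495.
x_0 is neither 1 nor 560, so continue squaring.
x_1 = 495^2 mod 561 = 429.
x_2 = 429^2 mod 561 = 33.
x_3 = 33^2 mod 561 = 528.
Reached i = s−1 = 3 without hitting −1: 297 is a Miller–Rabin witness and 561 is composite.

yes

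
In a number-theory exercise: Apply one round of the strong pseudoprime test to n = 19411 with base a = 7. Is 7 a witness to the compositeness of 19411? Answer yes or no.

yes

n − 1 = 19410 = 2^1 · 9705, so s = 1 and d = 9705.
x_0 = 7^9705 mod 19411 = 14644.
x_0 ∉ {1, 19410} and s = 1, so 7 is a Miller–Rabin witness and 19411 is composite.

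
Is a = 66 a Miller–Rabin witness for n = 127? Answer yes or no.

n − 1 = 126 = 2^1 · 63, so s = 1 and d = 63.
x_0 = 66^63 mod 127 = 126.
x_0 = 126 ≡ −1, so 66 is not a witness.

no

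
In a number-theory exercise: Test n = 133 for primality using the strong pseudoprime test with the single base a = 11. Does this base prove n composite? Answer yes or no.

n − 1 = 132 = 2^2 · 33, so s = 2 and d = 33.
x_0 = 11^33 mod 133 = 1.
x_0 = 1, so 11 is not a witness.

no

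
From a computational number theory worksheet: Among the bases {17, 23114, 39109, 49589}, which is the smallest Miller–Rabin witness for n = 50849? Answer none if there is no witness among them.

n − 1 = 50848 = 2^5 · 1589, so s = 5 and d = 1589.
Base 17: x_0 = 17^1589 mod 50849 = 4569. x_0 is neither 1 nor 50848, so continue squaring. x_1 = 4569^2 mod 50849 = 27671. x_2 = 27671^2 mod 50849 = 50848. x_2 ≡ −1, so 17 is not a witness.
Base 23114: x_0 = 23114^1589 mod 50849 = 21421. x_0 is neither 1 nor 50848, so continue squaring. x_1 = 21421^2 mod 50849 = 48714. x_2 = 48714^2 mod 50849 = 32664. x_3 = 32664^2 mod 50849 = 23178. x_4 = 23178^2 mod 50849 = 50848. x_4 ≡ −1, so 23114 is not a witness.
Base 39109: x_0 = 39109^1589 mod 50849 = 13304. x_0 is neither 1 nor 50848, so continue squaring. x_1 = 13304^2 mod 50849 = 41896. x_2 = 41896^2 mod 50849 = 18185. x_3 = 18185^2 mod 50849 = 23178. x_4 = 23178^2 mod 50849 = 50848. x_4 ≡ −1, so 39109 is not a witness.
Base 49589: x_0 = 49589^1589 mod 50849 = 48714. x_0 is neither 1 nor 50848, so continue squaring. x_1 = 48714^2 mod 50849 = 32664. x_2 = 32664^2 mod 50849 = 23178. x_3 = 23178^2 mod 50849 = 50848. x_3 ≡ −1, so 49589 is not a witness.
No listed base is a witness for 50849.

none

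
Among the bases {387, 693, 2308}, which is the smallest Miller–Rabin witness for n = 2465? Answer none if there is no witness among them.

n − 1 = 2464 = 2^5 · 77, so s = 5 and d = 77.
Base 387: x_0 = 387^77 mod 2465 = 302. x_0 is neither 1 nor 2464, so continue squaring. x_1 = 302^2 mod 2465 = 2464. x_1 ≡ −1, so 387 is not a witness.
Base 693: x_0 = 693^77 mod 2465 = 1288. x_0 is neither 1 nor 2464, so continue squaring. x_1 = 1288^2 mod 2465 = 2464. x_1 ≡ −1, so 693 is not a witness.
Base 2308: x_0 = 2308^77 mod 2465 = 2308. x_0 is neither 1 nor 2464, so continue squaring. x_1 = 2308^2 mod 2465 = 2464. x_1 ≡ −1, so 2308 is not a witness.
No listed base is a witness for 2465.

none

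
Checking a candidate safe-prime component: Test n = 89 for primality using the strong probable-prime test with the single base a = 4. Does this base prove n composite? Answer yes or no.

no

n − 1 = 88 = 2^3 · 11, so s = 3 and d = 11.
Repeated squaring mod 89: 4^1 ≡ 4, 4^2 ≡ 16, 4^4 ≡ 78, 4^8 ≡ 32.
11 = 8 + 2 + 1, so 4^11 ≡ 32·16·4 ≡ 1 (mod 89).
x_0 = 4^11 mod 89 = 1.
x_0 = 1, so 4 is not a witness.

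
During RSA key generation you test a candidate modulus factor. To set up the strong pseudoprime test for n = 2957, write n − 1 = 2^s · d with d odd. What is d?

Halving: 2956 → 1478 → 739; 739 is odd.
So 2956 = 2^2 · 739.

739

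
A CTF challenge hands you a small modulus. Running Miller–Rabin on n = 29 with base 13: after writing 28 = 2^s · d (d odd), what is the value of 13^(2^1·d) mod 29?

n − 1 = 28 = 2^2 · 7, so s = 2 and d = 7.
x_0 = 13^7 mod 29 = 28.
x_1 = 28^2 mod 29 = 1.

1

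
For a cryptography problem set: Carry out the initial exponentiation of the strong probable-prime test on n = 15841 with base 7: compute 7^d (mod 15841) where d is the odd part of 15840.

12432

n − 1 = 15840 = 2^5 · 495, so s = 5 and d = 495.
7^495 mod 15841 = 12432.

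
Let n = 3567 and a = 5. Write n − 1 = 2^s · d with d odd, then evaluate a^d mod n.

863

n − 1 = 3566 = 2^1 · 1783, so s = 1 and d = 1783.
By repeated squaring, 5^1783 ≡ 863 (mod 3567).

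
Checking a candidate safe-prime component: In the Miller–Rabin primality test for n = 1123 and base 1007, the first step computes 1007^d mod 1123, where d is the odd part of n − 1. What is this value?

n − 1 = 1122 = 2^1 · 561, so s = 1 and d = 561.
1007^561 mod 1123 = 1.

1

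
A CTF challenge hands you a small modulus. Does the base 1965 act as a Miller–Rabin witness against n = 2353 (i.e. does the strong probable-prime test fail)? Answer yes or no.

n − 1 = 2352 = 2^4 · 147, so s = 4 and d = 147.
x_0 = 1965^147 mod 2353 = 2153.
x_0 is neither 1 nor 2352, so continue squaring.
x_1 = 2153^2 mod 2353 = 2352.
x_1 ≡ −1, so 1965 is not a witness.

no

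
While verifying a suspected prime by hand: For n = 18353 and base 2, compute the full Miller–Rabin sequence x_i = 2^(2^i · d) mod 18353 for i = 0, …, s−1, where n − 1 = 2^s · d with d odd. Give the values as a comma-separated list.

n − 1 = 18352 = 2^4 · 1147, so s = 4 and d = 1147.
x_0 = 2^1147 mod 18353 = 8552.
x_1 = 8552^2 mod 18353 = 18352.
x_2 = 18352^2 mod 18353 = 1.
x_3 = 1^2 mod 18353 = 1.

8552, 18352, 1, 1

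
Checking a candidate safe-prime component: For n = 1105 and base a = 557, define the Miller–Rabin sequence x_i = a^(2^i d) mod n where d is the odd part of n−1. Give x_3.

1

n − 1 = 1104 = 2^4 · 69, so s = 4 and d = 69.
Repeated squaring mod 1105: 557^1 ≡ 557, 557^2 ≡ 849, 557^4 ≡ 341, 557^8 ≡ 256, 557^16 ≡ 341, 557^32 ≡ 256, 557^64 ≡ 341.
69 = 64 + 4 + 1, so 557^69 ≡ 341·341·557 ≡ 47 (mod 1105).
x_0 = 47.
x_1 = 47^2 mod 1105 = 1104.
x_2 = 1104^2 mod 1105 = 1.
x_3 = 1^2 mod 1105 = 1.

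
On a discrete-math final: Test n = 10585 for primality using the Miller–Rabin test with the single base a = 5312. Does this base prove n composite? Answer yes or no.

yes

n − 1 = 10584 = 2^3 · 1323, so s = 3 and d = 1323.
x_0 = 5312^1323 mod 10585 = 7278.
x_0 is neither 1 nor 10584, so continue squaring.
x_1 = 7278^2 mod 10585 = 1944.
x_2 = 1944^2 mod 10585 = 291.
Reached i = s−1 = 2 without hitting −1: 5312 is a Miller–Rabin witness and 10585 is composite.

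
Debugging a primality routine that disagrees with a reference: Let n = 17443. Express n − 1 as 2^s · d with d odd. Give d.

8721

Halving: 17442 → 8721; 8721 is odd.
So 17442 = 2^1 · 8721.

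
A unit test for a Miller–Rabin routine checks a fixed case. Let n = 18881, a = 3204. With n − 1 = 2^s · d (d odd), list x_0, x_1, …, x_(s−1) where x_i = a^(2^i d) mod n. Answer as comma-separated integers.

n − 1 = 18880 = 2^6 · 295, so s = 6 and d = 295.
x_0 = 3204^295 mod 18881 = 1593.
x_1 = 1593^2 mod 18881 = 7595.
x_2 = 7595^2 mod 18881 = 2570.
x_3 = 2570^2 mod 18881 = 15431.
x_4 = 15431^2 mod 18881 = 7470.
x_5 = 7470^2 mod 18881 = 7545.

1593, 7595, 2570, 15431, 7470, 7545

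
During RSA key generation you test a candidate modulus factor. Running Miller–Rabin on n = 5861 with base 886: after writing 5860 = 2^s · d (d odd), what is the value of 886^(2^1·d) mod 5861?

n − 1 = 5860 = 2^2 · 1465, so s = 2 and d = 1465.
x_0 = 886^1465 mod 5861 = 1.
x_1 = 1^2 mod 5861 = 1.

1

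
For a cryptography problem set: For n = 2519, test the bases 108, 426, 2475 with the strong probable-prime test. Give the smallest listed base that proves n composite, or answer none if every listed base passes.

n − 1 = 2518 = 2^1 · 1259, so s = 1 and d = 1259.
Base 108: x_0 = 108^1259 mod 2519 = 1171. x_0 ∉ {1, 2518} and s = 1, so 108 is a Miller–Rabin witness and 2519 is composite.
Base 426: x_0 = 426^1259 mod 2519 = 436. x_0 ∉ {1, 2518} and s = 1, so 426 is a Miller–Rabin witness and 2519 is composite.
Base 2475: x_0 = 2475^1259 mod 2519 = 187. x_0 ∉ {1, 2518} and s = 1, so 2475 is a Miller–Rabin witness and 2519 is composite.
The smallest witness among the given bases is 108.

108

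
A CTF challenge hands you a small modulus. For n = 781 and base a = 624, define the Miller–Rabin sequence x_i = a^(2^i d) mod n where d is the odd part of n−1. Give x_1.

n − 1 = 780 = 2^2 · 195, so s = 2 and d = 195.
x_0 = 624^195 mod 781 = 252.
x_1 = 252^2 mod 781 = 243.

243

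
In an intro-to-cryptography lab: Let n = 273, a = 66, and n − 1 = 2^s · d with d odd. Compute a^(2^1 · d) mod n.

144

n − 1 = 272 = 2^4 · 17, so s = 4 and d = 17.
x_0 = 66^17 mod 273 = 222.
x_1 = 222^2 mod 273 = 144.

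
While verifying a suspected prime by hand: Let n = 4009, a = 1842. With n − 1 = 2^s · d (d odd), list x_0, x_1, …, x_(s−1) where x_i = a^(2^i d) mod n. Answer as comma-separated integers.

n − 1 = 4008 = 2^3 · 501, so s = 3 and d = 501.
x_0 = 1842^501 mod 4009 = 3666.
x_1 = 3666^2 mod 4009 = 1388.
x_2 = 1388^2 mod 4009 = 2224.

3666, 1388, 2224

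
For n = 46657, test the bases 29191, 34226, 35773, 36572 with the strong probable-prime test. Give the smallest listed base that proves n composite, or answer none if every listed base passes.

34226

n − 1 = 46656 = 2^6 · 729, so s = 6 and d = 729.
Base 29191: x_0 = 29191^729 mod 46657 = 41150. x_0 is neither 1 nor 46656, so continue squaring. x_1 = 41150^2 mod 46657 = 46656. x_1 ≡ −1, so 29191 is not a witness.
Base 34226: x_0 = 34226^729 mod 46657 = 10139. x_0 is neither 1 nor 46656, so continue squaring. x_1 = 10139^2 mod 46657 = 13950. x_2 = 13950^2 mod 46657 = 42810. x_3 = 42810^2 mod 46657 = 9140. x_4 = 9140^2 mod 46657 = 23570. x_5 = 23570^2 mod 46657 = 1. x_5 = 1 but x_4 ≠ ±1, a nontrivial square root of 1 — 34226 is a witness and 46657 is composite.
Base 35773: x_0 = 35773^729 mod 46657 = 142. x_0 is neither 1 nor 46656, so continue squaring. x_1 = 142^2 mod 46657 = 20164. x_2 = 20164^2 mod 46657 = 17798. x_3 = 17798^2 mod 46657 = 14431. x_4 = 14431^2 mod 46657 = 23570. x_5 = 23570^2 mod 46657 = 1. x_5 = 1 but x_4 ≠ ±1, a nontrivial square root of 1 — 35773 is a witness and 46657 is composite.
Base 36572: x_0 = 36572^729 mod 46657 = 36076. x_0 is neither 1 nor 46656, so continue squaring. x_1 = 36076^2 mod 46657 = 27418. x_2 = 27418^2 mod 46657 = 9140. x_3 = 9140^2 mod 46657 = 23570. x_4 = 23570^2 mod 46657 = 1. x_4 = 1 but x_3 ≠ ±1, a nontrivial square root of 1 — 36572 is a witness and 46657 is composite.
The smallest witness among the given bases is 34226.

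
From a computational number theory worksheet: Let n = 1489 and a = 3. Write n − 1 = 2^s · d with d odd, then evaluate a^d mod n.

n − 1 = 1488 = 2^4 · 93, so s = 4 and d = 93.
Repeated squaring mod 1489: 3^1 ≡ 3, 3^2 ≡ 9, 3^4 ≡ 81, 3^8 ≡ 605, 3^16 ≡ 1220, 3^32 ≡ 889, 3^64 ≡ 1151.
93 = 64 + 16 + 8 + 4 + 1, so 3^93 ≡ 1151·1220·605·81·3 ≡ 397 (mod 1489).

397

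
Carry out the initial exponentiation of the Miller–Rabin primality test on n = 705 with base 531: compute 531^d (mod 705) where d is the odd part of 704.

126

n − 1 = 704 = 2^6 · 11, so s = 6 and d = 11.
By repeated squaring, 531^11 ≡ 126 (mod 705).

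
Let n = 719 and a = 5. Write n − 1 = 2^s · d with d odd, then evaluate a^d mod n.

1

n − 1 = 718 = 2^1 · 359, so s = 1 and d = 359.
Repeated squaring mod 719: 5^1 ≡ 5, 5^2 ≡ 25, 5^4 ≡ 625, 5^8 ≡ 208, 5^16 ≡ 124, 5^32 ≡ 277, 5^64 ≡ 515, 5^128 ≡ 633, 5^256 ≡ 206.
359 = 256 + 64 + 32 + 4 + 2 + 1, so 5^359 ≡ 206·515·277·625·25·5 ≡ 1 (mod 719).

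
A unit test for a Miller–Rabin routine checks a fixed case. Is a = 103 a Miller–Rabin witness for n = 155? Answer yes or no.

yes

n − 1 = 154 = 2^1 · 77, so s = 1 and d = 77.
x_0 = 103^77 mod 155 = 38.
x_0 ∉ {1, 154} and s = 1, so 103 is a Miller–Rabin witness and 155 is composite.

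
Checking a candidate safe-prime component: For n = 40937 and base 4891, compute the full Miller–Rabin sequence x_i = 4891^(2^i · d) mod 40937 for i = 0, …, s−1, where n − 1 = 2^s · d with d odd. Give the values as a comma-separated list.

39061, 39731, 21641

n − 1 = 40936 = 2^3 · 5117, so s = 3 and d = 5117.
x_0 = 4891^5117 mod 40937 = 39061.
x_1 = 39061^2 mod 40937 = 39731.
x_2 = 39731^2 mod 40937 = 21641.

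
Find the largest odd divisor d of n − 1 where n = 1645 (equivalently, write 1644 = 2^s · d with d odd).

411

Halving: 1644 → 822 → 411; 411 is odd.
So 1644 = 2^2 · 411.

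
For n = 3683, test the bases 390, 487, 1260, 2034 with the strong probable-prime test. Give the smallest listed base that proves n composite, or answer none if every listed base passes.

390

n − 1 = 3682 = 2^1 · 1841, so s = 1 and d = 1841.
Base 390: x_0 = 390^1841 mod 3683 = 1246. x_0 ∉ {1, 3682} and s = 1, so 390 is a Miller–Rabin witness and 3683 is composite.
Base 487: x_0 = 487^1841 mod 3683 = 2234. x_0 ∉ {1, 3682} and s = 1, so 487 is a Miller–Rabin witness and 3683 is composite.
Base 1260: x_0 = 1260^1841 mod 3683 = 1797. x_0 ∉ {1, 3682} and s = 1, so 1260 is a Miller–Rabin witness and 3683 is composite.
Base 2034: x_0 = 2034^1841 mod 3683 = 1652. x_0 ∉ {1, 3682} and s = 1, so 2034 is a Miller–Rabin witness and 3683 is composite.
The smallest witness among the given bases is 390.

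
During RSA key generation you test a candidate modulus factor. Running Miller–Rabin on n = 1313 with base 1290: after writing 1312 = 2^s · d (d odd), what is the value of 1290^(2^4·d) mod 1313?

n − 1 = 1312 = 2^5 · 41, so s = 5 and d = 41.
x_0 = 1290^41 mod 1313 = 1192.
x_1 = 1192^2 mod 1313 = 198.
x_2 = 198^2 mod 1313 = 1127.
x_3 = 1127^2 mod 1313 = 458.
x_4 = 458^2 mod 1313 = 997.

997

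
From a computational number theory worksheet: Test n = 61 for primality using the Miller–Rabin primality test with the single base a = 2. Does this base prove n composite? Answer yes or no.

n − 1 = 60 = 2^2 · 15, so s = 2 and d = 15.
Repeated squaring mod 61: 2^1 ≡ 2, 2^2 ≡ 4, 2^4 ≡ 16, 2^8 ≡ 12.
15 = 8 + 4 + 2 + 1, so 2^15 ≡ 12·16·4·2 ≡ 11 (mod 61).
x_0 = 2^15 mod 61 = 11.
x_0 is neither 1 nor 60, so continue squaring.
x_1 = 11^2 mod 61 = 60.
x_1 ≡ −1, so 2 is not a witness.

no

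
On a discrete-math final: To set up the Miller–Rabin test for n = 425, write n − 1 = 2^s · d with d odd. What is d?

Halving: 424 → 212 → 106 → 53; 53 is odd.
So 424 = 2^3 · 53.

53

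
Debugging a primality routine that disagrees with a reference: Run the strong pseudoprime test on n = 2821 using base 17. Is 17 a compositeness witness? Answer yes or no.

n − 1 = 2820 = 2^2 · 705, so s = 2 and d = 705.
Repeated squaring mod 2821: 17^1 ≡ 17, 17^2 ≡ 289, 17^4 ≡ 1712, 17^8 ≡ 2746, 17^16 ≡ 2804, 17^32 ≡ 289, 17^64 ≡ 1712, 17^128 ≡ 2746, 17^256 ≡ 2804, 17^512 ≡ 289.
705 = 512 + 128 + 64 + 1, so 17^705 ≡ 289·2746·1712·17 ≡ 2820 (mod 2821).
x_0 = 17^705 mod 2821 = 2820.
x_0 = 2820 ≡ −1, so 17 is not a witness.

no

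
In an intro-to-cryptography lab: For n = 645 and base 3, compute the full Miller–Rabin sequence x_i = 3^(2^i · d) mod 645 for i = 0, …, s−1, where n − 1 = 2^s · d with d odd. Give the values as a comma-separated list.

n − 1 = 644 = 2^2 · 161, so s = 2 and d = 161.
x_0 = 3^161 mod 645 = 93.
x_1 = 93^2 mod 645 = 264.

93, 264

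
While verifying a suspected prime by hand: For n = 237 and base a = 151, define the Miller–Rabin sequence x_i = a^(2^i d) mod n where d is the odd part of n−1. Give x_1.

151

n − 1 = 236 = 2^2 · 59, so s = 2 and d = 59.
Repeated squaring mod 237: 151^1 ≡ 151, 151^2 ≡ 49, 151^4 ≡ 31, 151^8 ≡ 13, 151^16 ≡ 169, 151^32 ≡ 121.
59 = 32 + 16 + 8 + 2 + 1, so 151^59 ≡ 121·169·13·49·151 ≡ 25 (mod 237).
x_0 = 25.
x_1 = 25^2 mod 237 = 151.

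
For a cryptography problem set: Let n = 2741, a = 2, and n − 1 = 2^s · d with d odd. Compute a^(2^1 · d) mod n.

2740

n − 1 = 2740 = 2^2 · 685, so s = 2 and d = 685.
x_0 = 2^685 mod 2741 = 656.
x_1 = 656^2 mod 2741 = 2740.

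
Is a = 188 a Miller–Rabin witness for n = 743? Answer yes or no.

no

n − 1 = 742 = 2^1 · 371, so s = 1 and d = 371.
x_0 = 188^371 mod 743 = 1.
x_0 = 1, so 188 is not a witness.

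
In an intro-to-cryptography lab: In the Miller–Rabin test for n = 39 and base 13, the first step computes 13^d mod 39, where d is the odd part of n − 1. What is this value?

n − 1 = 38 = 2^1 · 19, so s = 1 and d = 19.
13^19 mod 39 = 13.

13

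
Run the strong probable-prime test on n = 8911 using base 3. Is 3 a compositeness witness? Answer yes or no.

n − 1 = 8910 = 2^1 · 4455, so s = 1 and d = 4455.
x_0 = 3^4455 mod 8911 = 8910.
x_0 = 8910 ≡ −1, so 3 is not a witness.

no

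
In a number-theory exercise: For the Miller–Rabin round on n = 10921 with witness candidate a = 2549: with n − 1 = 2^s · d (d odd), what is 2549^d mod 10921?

1142

n − 1 = 10920 = 2^3 · 1365, so s = 3 and d = 1365.
Repeated squaring mod 10921: 2549^1 ≡ 2549, 2549^2 ≡ 10327, 2549^4 ≡ 3364, 2549^8 ≡ 2340, 2549^16 ≡ 4179, 2549^32 ≡ 1362, 2549^64 ≡ 9395, 2549^128 ≡ 2503, 2549^256 ≡ 7276, 2549^512 ≡ 6089, 2549^1024 ≡ 10047.
1365 = 1024 + 256 + 64 + 16 + 4 + 1, so 2549^1365 ≡ 10047·7276·9395·4179·3364·2549 ≡ 1142 (mod 10921).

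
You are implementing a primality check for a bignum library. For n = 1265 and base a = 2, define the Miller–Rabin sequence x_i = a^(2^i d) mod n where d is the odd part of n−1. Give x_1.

729

n − 1 = 1264 = 2^4 · 79, so s = 4 and d = 79.
x_0 = 2^79 mod 1265 = 303.
x_1 = 303^2 mod 1265 = 729.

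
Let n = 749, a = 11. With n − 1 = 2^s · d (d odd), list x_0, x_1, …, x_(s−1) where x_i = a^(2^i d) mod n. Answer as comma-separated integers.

263, 261

n − 1 = 748 = 2^2 · 187, so s = 2 and d = 187.
x_0 = 11^187 mod 749 = 263.
x_1 = 263^2 mod 749 = 261.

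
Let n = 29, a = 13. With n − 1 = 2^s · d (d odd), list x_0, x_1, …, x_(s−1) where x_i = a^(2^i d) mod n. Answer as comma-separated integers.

28, 1

n − 1 = 28 = 2^2 · 7, so s = 2 and d = 7.
x_0 = 13^7 mod 29 = 28.
x_1 = 28^2 mod 29 = 1.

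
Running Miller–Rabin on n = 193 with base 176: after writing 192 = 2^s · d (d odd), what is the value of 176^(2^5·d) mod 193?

192

n − 1 = 192 = 2^6 · 3, so s = 6 and d = 3.
x_0 = 176^3 mod 193 = 105.
x_1 = 105^2 mod 193 = 24.
x_2 = 24^2 mod 193 = 190.
x_3 = 190^2 mod 193 = 9.
x_4 = 9^2 mod 193 = 81.
x_5 = 81^2 mod 193 = 192.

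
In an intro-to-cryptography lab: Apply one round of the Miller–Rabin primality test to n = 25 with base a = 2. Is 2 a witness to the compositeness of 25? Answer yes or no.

yes

n − 1 = 24 = 2^3 · 3, so s = 3 and d = 3.
x_0 = 2^3 mod 25 = 8.
x_0 is neither 1 nor 24, so continue squaring.
x_1 = 8^2 mod 25 = 14.
x_2 = 14^2 mod 25 = 21.
Reached i = s−1 = 2 without hitting −1: 2 is a Miller–Rabin witness and 25 is composite.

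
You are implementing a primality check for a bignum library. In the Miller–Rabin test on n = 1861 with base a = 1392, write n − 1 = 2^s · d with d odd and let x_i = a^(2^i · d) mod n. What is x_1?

n − 1 = 1860 = 2^2 · 465, so s = 2 and d = 465.
By repeated squaring, 1392^465 ≡ 1860 (mod 1861).
x_0 = 1860.
x_1 = 1860^2 mod 1861 = 1.

1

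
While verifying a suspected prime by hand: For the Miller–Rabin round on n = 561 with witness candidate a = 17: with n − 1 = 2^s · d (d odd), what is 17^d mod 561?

527

n − 1 = 560 = 2^4 · 35, so s = 4 and d = 35.
17^35 mod 561 = 527.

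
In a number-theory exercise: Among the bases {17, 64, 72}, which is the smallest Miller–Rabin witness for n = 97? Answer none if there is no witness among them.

n − 1 = 96 = 2^5 · 3, so s = 5 and d = 3.
Base 17: x_0 = 17^3 mod 97 = 63. x_0 is neither 1 nor 96, so continue squaring. x_1 = 63^2 mod 97 = 89. x_2 = 89^2 mod 97 = 64. x_3 = 64^2 mod 97 = 22. x_4 = 22^2 mod 97 = 96. x_4 ≡ −1, so 17 is not a witness.
Base 64: x_0 = 64^3 mod 97 = 50. x_0 is neither 1 nor 96, so continue squaring. x_1 = 50^2 mod 97 = 75. x_2 = 75^2 mod 97 = 96. x_2 ≡ −1, so 64 is not a witness.
Base 72: x_0 = 72^3 mod 97 = 89. x_0 is neither 1 nor 96, so continue squaring. x_1 = 89^2 mod 97 = 64. x_2 = 64^2 mod 97 = 22. x_3 = 22^2 mod 97 = 96. x_3 ≡ −1, so 72 is not a witness.
No listed base is a witness for 97.

none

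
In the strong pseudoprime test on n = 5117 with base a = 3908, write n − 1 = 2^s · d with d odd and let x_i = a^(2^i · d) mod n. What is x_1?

n − 1 = 5116 = 2^2 · 1279, so s = 2 and d = 1279.
By repeated squaring, 3908^1279 ≡ 3901 (mod 5117).
x_0 = 3901.
x_1 = 3901^2 mod 5117 = 4960.

4960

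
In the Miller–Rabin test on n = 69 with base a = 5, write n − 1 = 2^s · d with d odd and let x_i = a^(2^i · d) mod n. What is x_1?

n − 1 = 68 = 2^2 · 17, so s = 2 and d = 17.
x_0 = 5^17 mod 69 = 38.
x_1 = 38^2 mod 69 = 64.

64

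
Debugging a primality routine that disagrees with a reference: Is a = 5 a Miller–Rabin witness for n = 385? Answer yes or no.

n − 1 = 384 = 2^7 · 3, so s = 7 and d = 3.
x_0 = 5^3 mod 385 = 125.
x_0 is neither 1 nor 384, so continue squaring.
x_1 = 125^2 mod 385 = 225.
x_2 = 225^2 mod 385 = 190.
x_3 = 190^2 mod 385 = 295.
x_4 = 295^2 mod 385 = 15.
x_5 = 15^2 mod 385 = 225.
x_6 = 225^2 mod 385 = 190.
Reached i = s−1 = 6 without hitting −1: 5 is a Miller–Rabin witness and 385 is composite.

yes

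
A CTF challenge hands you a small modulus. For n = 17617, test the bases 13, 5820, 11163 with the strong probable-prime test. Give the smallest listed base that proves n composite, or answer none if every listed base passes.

13

n − 1 = 17616 = 2^4 · 1101, so s = 4 and d = 1101.
Base 13: x_0 = 13^1101 mod 17617 = 17007. x_0 is neither 1 nor 17616, so continue squaring. x_1 = 17007^2 mod 17617 = 2143. x_2 = 2143^2 mod 17617 = 12029. x_3 = 12029^2 mod 17617 = 8420. Reached i = s−1 = 3 without hitting −1: 13 is a Miller–Rabin witness and 17617 is composite.
Base 5820: x_0 = 5820^1101 mod 17617 = 2166. x_0 is neither 1 nor 17616, so continue squaring. x_1 = 2166^2 mod 17617 = 5434. x_2 = 5434^2 mod 17617 = 2264. x_3 = 2264^2 mod 17617 = 16766. Reached i = s−1 = 3 without hitting −1: 5820 is a Miller–Rabin witness and 17617 is composite.
Base 11163: x_0 = 11163^1101 mod 17617 = 16115. x_0 is neither 1 nor 17616, so continue squaring. x_1 = 16115^2 mod 17617 = 1028. x_2 = 1028^2 mod 17617 = 17381. x_3 = 17381^2 mod 17617 = 2845. Reached i = s−1 = 3 without hitting −1: 11163 is a Miller–Rabin witness and 17617 is composite.
The smallest witness among the given bases is 13.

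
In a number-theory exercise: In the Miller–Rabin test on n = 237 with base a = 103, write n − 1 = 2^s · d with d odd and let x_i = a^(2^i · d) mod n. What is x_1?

55

n − 1 = 236 = 2^2 · 59, so s = 2 and d = 59.
Repeated squaring mod 237: 103^1 ≡ 103, 103^2 ≡ 181, 103^4 ≡ 55, 103^8 ≡ 181, 103^16 ≡ 55, 103^32 ≡ 181.
59 = 32 + 16 + 8 + 2 + 1, so 103^59 ≡ 181·55·181·181·103 ≡ 214 (mod 237).
x_0 = 214.
x_1 = 214^2 mod 237 = 55.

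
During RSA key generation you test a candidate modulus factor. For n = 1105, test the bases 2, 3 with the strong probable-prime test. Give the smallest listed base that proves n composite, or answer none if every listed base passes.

n − 1 = 1104 = 2^4 · 69, so s = 4 and d = 69.
Base 2: x_0 = 2^69 mod 1105 = 967. x_0 is neither 1 nor 1104, so continue squaring. x_1 = 967^2 mod 1105 = 259. x_2 = 259^2 mod 1105 = 781. x_3 = 781^2 mod 1105 = 1. x_3 = 1 but x_2 ≠ ±1, a nontrivial square root of 1 — 2 is a witness and 1105 is composite.
Base 3: x_0 = 3^69 mod 1105 = 1093. x_0 is neither 1 nor 1104, so continue squaring. x_1 = 1093^2 mod 1105 = 144. x_2 = 144^2 mod 1105 = 846. x_3 = 846^2 mod 1105 = 781. Reached i = s−1 = 3 without hitting −1: 3 is a Miller–Rabin witness and 1105 is composite.
The smallest witness among the given bases is 2.

2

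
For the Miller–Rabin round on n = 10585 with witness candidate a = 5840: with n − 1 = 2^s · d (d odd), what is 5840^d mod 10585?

10220

n − 1 = 10584 = 2^3 · 1323, so s = 3 and d = 1323.
5840^1323 mod 10585 = 10220.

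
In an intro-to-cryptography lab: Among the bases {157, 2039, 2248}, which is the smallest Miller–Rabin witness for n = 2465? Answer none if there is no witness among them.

n − 1 = 2464 = 2^5 · 77, so s = 5 and d = 77.
Base 157: x_0 = 157^77 mod 2465 = 157. x_0 is neither 1 nor 2464, so continue squaring. x_1 = 157^2 mod 2465 = 2464. x_1 ≡ −1, so 157 is not a witness.
Base 2039: x_0 = 2039^77 mod 2465 = 2464. x_0 = 2464 ≡ −1, so 2039 is not a witness.
Base 2248: x_0 = 2248^77 mod 2465 = 1143. x_0 is neither 1 nor 2464, so continue squaring. x_1 = 1143^2 mod 2465 = 2464. x_1 ≡ −1, so 2248 is not a witness.
No listed base is a witness for 2465.

none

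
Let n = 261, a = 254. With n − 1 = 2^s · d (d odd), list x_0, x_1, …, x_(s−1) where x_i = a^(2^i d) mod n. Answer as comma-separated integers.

212, 52

n − 1 = 260 = 2^2 · 65, so s = 2 and d = 65.
x_0 = 254^65 mod 261 = 212.
x_1 = 212^2 mod 261 = 52.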